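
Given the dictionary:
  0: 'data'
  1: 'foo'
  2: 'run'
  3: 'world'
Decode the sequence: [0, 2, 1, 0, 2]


Look up each index in the dictionary:
  0 -> 'data'
  2 -> 'run'
  1 -> 'foo'
  0 -> 'data'
  2 -> 'run'

Decoded: "data run foo data run"


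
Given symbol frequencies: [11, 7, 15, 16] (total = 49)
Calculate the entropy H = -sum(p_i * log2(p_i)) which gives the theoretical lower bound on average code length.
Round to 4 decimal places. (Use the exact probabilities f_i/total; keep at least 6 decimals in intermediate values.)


Per-symbol terms -p_i * log2(p_i) with p_i = f_i/49:
  p = 11/49 = 0.224490: log2(p) = -2.155278, -p*log2(p) = 0.483838
  p = 7/49 = 0.142857: log2(p) = -2.807355, -p*log2(p) = 0.401051
  p = 15/49 = 0.306122: log2(p) = -1.707819, -p*log2(p) = 0.522802
  p = 16/49 = 0.326531: log2(p) = -1.614710, -p*log2(p) = 0.527252
H = 0.483838 + 0.401051 + 0.522802 + 0.527252 = 1.934943

H = 1.9349 bits/symbol


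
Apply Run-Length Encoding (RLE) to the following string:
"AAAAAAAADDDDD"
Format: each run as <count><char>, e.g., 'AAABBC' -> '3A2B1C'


Scanning runs left to right:
  i=0: run of 'A' x 8 -> '8A'
  i=8: run of 'D' x 5 -> '5D'

RLE = 8A5D


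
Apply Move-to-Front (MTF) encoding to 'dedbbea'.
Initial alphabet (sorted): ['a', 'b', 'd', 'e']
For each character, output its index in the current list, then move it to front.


MTF encoding:
'd': index 2 in ['a', 'b', 'd', 'e'] -> ['d', 'a', 'b', 'e']
'e': index 3 in ['d', 'a', 'b', 'e'] -> ['e', 'd', 'a', 'b']
'd': index 1 in ['e', 'd', 'a', 'b'] -> ['d', 'e', 'a', 'b']
'b': index 3 in ['d', 'e', 'a', 'b'] -> ['b', 'd', 'e', 'a']
'b': index 0 in ['b', 'd', 'e', 'a'] -> ['b', 'd', 'e', 'a']
'e': index 2 in ['b', 'd', 'e', 'a'] -> ['e', 'b', 'd', 'a']
'a': index 3 in ['e', 'b', 'd', 'a'] -> ['a', 'e', 'b', 'd']


Output: [2, 3, 1, 3, 0, 2, 3]


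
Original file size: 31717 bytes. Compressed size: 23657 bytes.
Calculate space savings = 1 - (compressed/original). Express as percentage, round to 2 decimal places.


ratio = compressed/original = 23657/31717 = 0.745878
savings = 1 - ratio = 1 - 0.745878 = 0.254122
as a percentage: 0.254122 * 100 = 25.41%

Space savings = 1 - 23657/31717 = 25.41%


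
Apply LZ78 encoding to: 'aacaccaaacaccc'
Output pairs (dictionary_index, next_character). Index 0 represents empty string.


LZ78 encoding steps:
Dictionary: {0: ''}
Step 1: w='' (idx 0), next='a' -> output (0, 'a'), add 'a' as idx 1
Step 2: w='a' (idx 1), next='c' -> output (1, 'c'), add 'ac' as idx 2
Step 3: w='ac' (idx 2), next='c' -> output (2, 'c'), add 'acc' as idx 3
Step 4: w='a' (idx 1), next='a' -> output (1, 'a'), add 'aa' as idx 4
Step 5: w='ac' (idx 2), next='a' -> output (2, 'a'), add 'aca' as idx 5
Step 6: w='' (idx 0), next='c' -> output (0, 'c'), add 'c' as idx 6
Step 7: w='c' (idx 6), next='c' -> output (6, 'c'), add 'cc' as idx 7


Encoded: [(0, 'a'), (1, 'c'), (2, 'c'), (1, 'a'), (2, 'a'), (0, 'c'), (6, 'c')]


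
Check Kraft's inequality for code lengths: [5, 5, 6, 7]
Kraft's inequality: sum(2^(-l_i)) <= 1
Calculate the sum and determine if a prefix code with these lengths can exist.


Sum = 2^(-5) + 2^(-5) + 2^(-6) + 2^(-7)
    = 0.03125 + 0.03125 + 0.015625 + 0.0078125
    = 11/128 = 0.0859375
Since 0.0859375 <= 1, Kraft's inequality IS satisfied.
A prefix code with these lengths CAN exist.

Kraft sum = 0.0859375. Satisfied.


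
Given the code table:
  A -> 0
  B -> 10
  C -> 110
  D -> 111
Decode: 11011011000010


Decoding:
110 -> C
110 -> C
110 -> C
0 -> A
0 -> A
0 -> A
10 -> B


Result: CCCAAAB


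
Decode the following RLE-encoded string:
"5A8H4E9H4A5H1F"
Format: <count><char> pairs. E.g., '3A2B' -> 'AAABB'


Expanding each <count><char> pair:
  5A -> 'AAAAA'
  8H -> 'HHHHHHHH'
  4E -> 'EEEE'
  9H -> 'HHHHHHHHH'
  4A -> 'AAAA'
  5H -> 'HHHHH'
  1F -> 'F'

Decoded = AAAAAHHHHHHHHEEEEHHHHHHHHHAAAAHHHHHF


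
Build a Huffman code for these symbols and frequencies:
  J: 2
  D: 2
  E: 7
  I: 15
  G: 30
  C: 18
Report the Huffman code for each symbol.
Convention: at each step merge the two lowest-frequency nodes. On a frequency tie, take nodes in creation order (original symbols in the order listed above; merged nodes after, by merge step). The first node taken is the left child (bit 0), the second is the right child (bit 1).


Huffman tree construction:
Step 1: Merge J(2) + D(2) = 4
Step 2: Merge (J+D)(4) + E(7) = 11
Step 3: Merge ((J+D)+E)(11) + I(15) = 26
Step 4: Merge C(18) + (((J+D)+E)+I)(26) = 44
Step 5: Merge G(30) + (C+(((J+D)+E)+I))(44) = 74
Read each symbol's code off the tree from the root (left child = 0, right child = 1).

Codes:
  J: 11000 (length 5)
  D: 11001 (length 5)
  E: 1101 (length 4)
  I: 111 (length 3)
  G: 0 (length 1)
  C: 10 (length 2)
Average code length: 159/74 = 2.1486 bits/symbol


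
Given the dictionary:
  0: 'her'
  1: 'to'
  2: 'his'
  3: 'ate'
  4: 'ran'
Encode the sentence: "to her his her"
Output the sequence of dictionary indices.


Look up each word in the dictionary:
  'to' -> 1
  'her' -> 0
  'his' -> 2
  'her' -> 0

Encoded: [1, 0, 2, 0]


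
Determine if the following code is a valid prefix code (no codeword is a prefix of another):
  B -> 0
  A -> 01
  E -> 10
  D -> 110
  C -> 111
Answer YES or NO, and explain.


Checking each pair (does one codeword prefix another?):
  B='0' vs A='01': prefix -- VIOLATION

NO -- this is NOT a valid prefix code. B (0) is a prefix of A (01).


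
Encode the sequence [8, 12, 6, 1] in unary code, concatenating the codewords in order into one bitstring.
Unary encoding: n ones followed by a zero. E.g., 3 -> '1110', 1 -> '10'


Encode each number as n ones followed by a terminating 0:
  8 -> 111111110 (9 bits)
  12 -> 1111111111110 (13 bits)
  6 -> 1111110 (7 bits)
  1 -> 10 (2 bits)
Total length = 9 + 13 + 7 + 2 = 31 bits.

Unary([8, 12, 6, 1]) = 1111111101111111111110111111010 (31 bits)


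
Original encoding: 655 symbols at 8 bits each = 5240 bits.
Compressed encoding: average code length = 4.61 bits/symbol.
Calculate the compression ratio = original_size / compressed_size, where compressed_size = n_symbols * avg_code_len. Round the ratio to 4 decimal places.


original_size = n_symbols * orig_bits = 655 * 8 = 5240 bits
compressed_size = n_symbols * avg_code_len = 655 * 4.61 = 3019.55 bits
ratio = original_size / compressed_size = 5240 / 3019.55 = 1.7354

Compression ratio = 1.7354


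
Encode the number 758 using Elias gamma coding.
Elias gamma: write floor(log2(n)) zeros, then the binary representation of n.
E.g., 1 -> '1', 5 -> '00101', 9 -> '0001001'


num_bits = floor(log2(758)) + 1 = 10
leading_zeros = num_bits - 1 = 9
binary(758) = 1011110110

Elias gamma(758) = '000000000' + '1011110110' = 0000000001011110110 (19 bits)


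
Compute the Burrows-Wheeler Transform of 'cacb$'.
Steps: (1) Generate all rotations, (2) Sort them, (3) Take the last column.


Rotations (sorted):
  0: $cacb -> last char: b
  1: acb$c -> last char: c
  2: b$cac -> last char: c
  3: cacb$ -> last char: $
  4: cb$ca -> last char: a


BWT = bcc$a


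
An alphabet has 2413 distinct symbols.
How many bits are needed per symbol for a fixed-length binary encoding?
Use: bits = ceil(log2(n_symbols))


log2(2413) = 11.2366
Bracket: 2^11 = 2048 < 2413 <= 2^12 = 4096
So ceil(log2(2413)) = 12

bits = ceil(log2(2413)) = ceil(11.2366) = 12 bits


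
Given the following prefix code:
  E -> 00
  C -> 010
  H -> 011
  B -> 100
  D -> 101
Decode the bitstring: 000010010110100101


Decoding step by step:
Bits 00 -> E
Bits 00 -> E
Bits 100 -> B
Bits 101 -> D
Bits 101 -> D
Bits 00 -> E
Bits 101 -> D


Decoded message: EEBDDED


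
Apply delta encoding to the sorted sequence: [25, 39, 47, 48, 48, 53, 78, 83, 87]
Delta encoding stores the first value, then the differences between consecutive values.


First value: 25
Deltas:
  39 - 25 = 14
  47 - 39 = 8
  48 - 47 = 1
  48 - 48 = 0
  53 - 48 = 5
  78 - 53 = 25
  83 - 78 = 5
  87 - 83 = 4


Delta encoded: [25, 14, 8, 1, 0, 5, 25, 5, 4]


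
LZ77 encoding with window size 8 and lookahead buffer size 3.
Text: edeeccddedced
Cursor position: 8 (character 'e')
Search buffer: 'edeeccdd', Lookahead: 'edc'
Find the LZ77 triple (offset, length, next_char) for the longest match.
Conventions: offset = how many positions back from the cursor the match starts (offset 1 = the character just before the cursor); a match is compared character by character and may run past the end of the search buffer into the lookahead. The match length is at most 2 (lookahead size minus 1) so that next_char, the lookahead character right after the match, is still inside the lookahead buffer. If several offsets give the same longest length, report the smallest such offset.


Try each offset into the search buffer:
  offset=1 (pos 7, char 'd'): match length 0
  offset=2 (pos 6, char 'd'): match length 0
  offset=3 (pos 5, char 'c'): match length 0
  offset=4 (pos 4, char 'c'): match length 0
  offset=5 (pos 3, char 'e'): match length 1
  offset=6 (pos 2, char 'e'): match length 1
  offset=7 (pos 1, char 'd'): match length 0
  offset=8 (pos 0, char 'e'): match length 2
Longest match has length 2 at offset 8.
next_char = character at position 8 + 2 = 10 -> 'c'

Best match: offset=8, length=2 (matching 'ed' starting at position 0)
LZ77 triple: (8, 2, 'c')


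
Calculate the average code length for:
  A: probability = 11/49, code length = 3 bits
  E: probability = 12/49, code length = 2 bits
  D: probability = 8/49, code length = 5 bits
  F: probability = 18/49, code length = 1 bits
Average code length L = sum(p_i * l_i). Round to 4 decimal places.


Weighted contributions p_i * l_i:
  A: (11/49) * 3 = 33/49
  E: (12/49) * 2 = 24/49
  D: (8/49) * 5 = 40/49
  F: (18/49) * 1 = 18/49
Sum = (33 + 24 + 40 + 18)/49 = 115/49

L = 115/49 = 2.3469 bits/symbol


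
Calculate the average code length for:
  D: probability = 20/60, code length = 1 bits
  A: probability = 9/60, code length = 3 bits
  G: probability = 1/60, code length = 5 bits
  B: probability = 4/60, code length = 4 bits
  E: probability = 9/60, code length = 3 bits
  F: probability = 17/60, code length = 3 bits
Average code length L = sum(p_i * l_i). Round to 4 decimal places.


Weighted contributions p_i * l_i:
  D: (20/60) * 1 = 20/60
  A: (9/60) * 3 = 27/60
  G: (1/60) * 5 = 5/60
  B: (4/60) * 4 = 16/60
  E: (9/60) * 3 = 27/60
  F: (17/60) * 3 = 51/60
Sum = (20 + 27 + 5 + 16 + 27 + 51)/60 = 146/60

L = 146/60 = 2.4333 bits/symbol


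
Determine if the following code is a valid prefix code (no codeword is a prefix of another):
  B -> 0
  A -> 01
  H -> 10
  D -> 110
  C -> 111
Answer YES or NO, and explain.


Checking each pair (does one codeword prefix another?):
  B='0' vs A='01': prefix -- VIOLATION

NO -- this is NOT a valid prefix code. B (0) is a prefix of A (01).


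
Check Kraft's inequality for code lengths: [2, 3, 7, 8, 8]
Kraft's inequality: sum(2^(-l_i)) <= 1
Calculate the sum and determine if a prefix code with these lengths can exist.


Sum = 2^(-2) + 2^(-3) + 2^(-7) + 2^(-8) + 2^(-8)
    = 0.25 + 0.125 + 0.0078125 + 0.00390625 + 0.00390625
    = 100/256 = 0.390625
Since 0.390625 <= 1, Kraft's inequality IS satisfied.
A prefix code with these lengths CAN exist.

Kraft sum = 0.390625. Satisfied.


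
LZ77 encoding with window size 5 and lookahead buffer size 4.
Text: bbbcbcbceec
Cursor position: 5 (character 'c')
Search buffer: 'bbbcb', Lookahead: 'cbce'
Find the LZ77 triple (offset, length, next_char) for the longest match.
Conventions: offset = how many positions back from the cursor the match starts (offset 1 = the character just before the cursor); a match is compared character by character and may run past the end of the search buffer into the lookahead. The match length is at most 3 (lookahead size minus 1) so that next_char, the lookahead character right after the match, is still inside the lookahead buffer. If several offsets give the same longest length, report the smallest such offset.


Try each offset into the search buffer:
  offset=1 (pos 4, char 'b'): match length 0
  offset=2 (pos 3, char 'c'): match length 3
  offset=3 (pos 2, char 'b'): match length 0
  offset=4 (pos 1, char 'b'): match length 0
  offset=5 (pos 0, char 'b'): match length 0
Longest match has length 3 at offset 2.
next_char = character at position 5 + 3 = 8 -> 'e'

Best match: offset=2, length=3 (matching 'cbc' starting at position 3)
LZ77 triple: (2, 3, 'e')


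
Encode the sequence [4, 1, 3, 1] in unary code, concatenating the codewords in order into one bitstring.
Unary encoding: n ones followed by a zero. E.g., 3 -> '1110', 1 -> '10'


Encode each number as n ones followed by a terminating 0:
  4 -> 11110 (5 bits)
  1 -> 10 (2 bits)
  3 -> 1110 (4 bits)
  1 -> 10 (2 bits)
Total length = 5 + 2 + 4 + 2 = 13 bits.

Unary([4, 1, 3, 1]) = 1111010111010 (13 bits)


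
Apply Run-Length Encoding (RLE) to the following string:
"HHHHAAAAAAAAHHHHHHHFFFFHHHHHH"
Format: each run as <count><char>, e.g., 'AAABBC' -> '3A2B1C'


Scanning runs left to right:
  i=0: run of 'H' x 4 -> '4H'
  i=4: run of 'A' x 8 -> '8A'
  i=12: run of 'H' x 7 -> '7H'
  i=19: run of 'F' x 4 -> '4F'
  i=23: run of 'H' x 6 -> '6H'

RLE = 4H8A7H4F6H


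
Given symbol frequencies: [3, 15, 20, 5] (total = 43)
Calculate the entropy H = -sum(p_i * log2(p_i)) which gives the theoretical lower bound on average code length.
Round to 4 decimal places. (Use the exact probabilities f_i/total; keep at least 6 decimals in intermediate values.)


Per-symbol terms -p_i * log2(p_i) with p_i = f_i/43:
  p = 3/43 = 0.069767: log2(p) = -3.841302, -p*log2(p) = 0.267998
  p = 15/43 = 0.348837: log2(p) = -1.519374, -p*log2(p) = 0.530014
  p = 20/43 = 0.465116: log2(p) = -1.104337, -p*log2(p) = 0.513645
  p = 5/43 = 0.116279: log2(p) = -3.104337, -p*log2(p) = 0.360969
H = 0.267998 + 0.530014 + 0.513645 + 0.360969 = 1.672626

H = 1.6726 bits/symbol


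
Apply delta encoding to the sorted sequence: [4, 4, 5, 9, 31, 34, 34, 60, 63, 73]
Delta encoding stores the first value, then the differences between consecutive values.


First value: 4
Deltas:
  4 - 4 = 0
  5 - 4 = 1
  9 - 5 = 4
  31 - 9 = 22
  34 - 31 = 3
  34 - 34 = 0
  60 - 34 = 26
  63 - 60 = 3
  73 - 63 = 10


Delta encoded: [4, 0, 1, 4, 22, 3, 0, 26, 3, 10]


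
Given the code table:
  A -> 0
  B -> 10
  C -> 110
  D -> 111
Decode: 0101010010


Decoding:
0 -> A
10 -> B
10 -> B
10 -> B
0 -> A
10 -> B


Result: ABBBAB


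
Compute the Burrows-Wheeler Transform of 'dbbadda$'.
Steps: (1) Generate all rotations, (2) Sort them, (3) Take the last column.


Rotations (sorted):
  0: $dbbadda -> last char: a
  1: a$dbbadd -> last char: d
  2: adda$dbb -> last char: b
  3: badda$db -> last char: b
  4: bbadda$d -> last char: d
  5: da$dbbad -> last char: d
  6: dbbadda$ -> last char: $
  7: dda$dbba -> last char: a


BWT = adbbdd$a


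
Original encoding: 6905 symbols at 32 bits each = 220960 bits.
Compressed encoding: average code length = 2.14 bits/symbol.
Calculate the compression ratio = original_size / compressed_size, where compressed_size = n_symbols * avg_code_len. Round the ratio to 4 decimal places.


original_size = n_symbols * orig_bits = 6905 * 32 = 220960 bits
compressed_size = n_symbols * avg_code_len = 6905 * 2.14 = 14776.7 bits
ratio = original_size / compressed_size = 220960 / 14776.7 = 14.9533

Compression ratio = 14.9533


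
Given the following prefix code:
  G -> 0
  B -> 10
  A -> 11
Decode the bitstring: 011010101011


Decoding step by step:
Bits 0 -> G
Bits 11 -> A
Bits 0 -> G
Bits 10 -> B
Bits 10 -> B
Bits 10 -> B
Bits 11 -> A


Decoded message: GAGBBBA


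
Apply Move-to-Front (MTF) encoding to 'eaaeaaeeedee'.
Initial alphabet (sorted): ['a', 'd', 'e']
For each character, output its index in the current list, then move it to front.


MTF encoding:
'e': index 2 in ['a', 'd', 'e'] -> ['e', 'a', 'd']
'a': index 1 in ['e', 'a', 'd'] -> ['a', 'e', 'd']
'a': index 0 in ['a', 'e', 'd'] -> ['a', 'e', 'd']
'e': index 1 in ['a', 'e', 'd'] -> ['e', 'a', 'd']
'a': index 1 in ['e', 'a', 'd'] -> ['a', 'e', 'd']
'a': index 0 in ['a', 'e', 'd'] -> ['a', 'e', 'd']
'e': index 1 in ['a', 'e', 'd'] -> ['e', 'a', 'd']
'e': index 0 in ['e', 'a', 'd'] -> ['e', 'a', 'd']
'e': index 0 in ['e', 'a', 'd'] -> ['e', 'a', 'd']
'd': index 2 in ['e', 'a', 'd'] -> ['d', 'e', 'a']
'e': index 1 in ['d', 'e', 'a'] -> ['e', 'd', 'a']
'e': index 0 in ['e', 'd', 'a'] -> ['e', 'd', 'a']


Output: [2, 1, 0, 1, 1, 0, 1, 0, 0, 2, 1, 0]


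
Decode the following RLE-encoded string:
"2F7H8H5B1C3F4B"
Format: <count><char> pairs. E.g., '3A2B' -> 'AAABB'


Expanding each <count><char> pair:
  2F -> 'FF'
  7H -> 'HHHHHHH'
  8H -> 'HHHHHHHH'
  5B -> 'BBBBB'
  1C -> 'C'
  3F -> 'FFF'
  4B -> 'BBBB'

Decoded = FFHHHHHHHHHHHHHHHBBBBBCFFFBBBB


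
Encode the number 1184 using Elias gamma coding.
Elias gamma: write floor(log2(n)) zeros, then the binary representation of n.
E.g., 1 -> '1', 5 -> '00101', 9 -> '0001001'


num_bits = floor(log2(1184)) + 1 = 11
leading_zeros = num_bits - 1 = 10
binary(1184) = 10010100000

Elias gamma(1184) = '0000000000' + '10010100000' = 000000000010010100000 (21 bits)


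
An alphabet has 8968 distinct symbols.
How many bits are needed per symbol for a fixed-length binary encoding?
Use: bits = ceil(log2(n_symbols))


log2(8968) = 13.1306
Bracket: 2^13 = 8192 < 8968 <= 2^14 = 16384
So ceil(log2(8968)) = 14

bits = ceil(log2(8968)) = ceil(13.1306) = 14 bits


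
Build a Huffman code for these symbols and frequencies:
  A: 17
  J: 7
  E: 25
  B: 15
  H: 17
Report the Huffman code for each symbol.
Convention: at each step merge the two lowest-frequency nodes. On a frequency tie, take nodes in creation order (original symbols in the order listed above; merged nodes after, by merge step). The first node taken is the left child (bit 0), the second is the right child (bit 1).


Huffman tree construction:
Step 1: Merge J(7) + B(15) = 22
Step 2: Merge A(17) + H(17) = 34
Step 3: Merge (J+B)(22) + E(25) = 47
Step 4: Merge (A+H)(34) + ((J+B)+E)(47) = 81
Read each symbol's code off the tree from the root (left child = 0, right child = 1).

Codes:
  A: 00 (length 2)
  J: 100 (length 3)
  E: 11 (length 2)
  B: 101 (length 3)
  H: 01 (length 2)
Average code length: 184/81 = 2.2716 bits/symbol


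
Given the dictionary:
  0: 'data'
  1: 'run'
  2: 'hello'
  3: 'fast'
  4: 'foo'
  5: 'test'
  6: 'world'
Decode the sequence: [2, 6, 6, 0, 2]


Look up each index in the dictionary:
  2 -> 'hello'
  6 -> 'world'
  6 -> 'world'
  0 -> 'data'
  2 -> 'hello'

Decoded: "hello world world data hello"


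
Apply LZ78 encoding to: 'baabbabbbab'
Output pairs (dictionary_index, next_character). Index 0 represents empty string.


LZ78 encoding steps:
Dictionary: {0: ''}
Step 1: w='' (idx 0), next='b' -> output (0, 'b'), add 'b' as idx 1
Step 2: w='' (idx 0), next='a' -> output (0, 'a'), add 'a' as idx 2
Step 3: w='a' (idx 2), next='b' -> output (2, 'b'), add 'ab' as idx 3
Step 4: w='b' (idx 1), next='a' -> output (1, 'a'), add 'ba' as idx 4
Step 5: w='b' (idx 1), next='b' -> output (1, 'b'), add 'bb' as idx 5
Step 6: w='ba' (idx 4), next='b' -> output (4, 'b'), add 'bab' as idx 6


Encoded: [(0, 'b'), (0, 'a'), (2, 'b'), (1, 'a'), (1, 'b'), (4, 'b')]


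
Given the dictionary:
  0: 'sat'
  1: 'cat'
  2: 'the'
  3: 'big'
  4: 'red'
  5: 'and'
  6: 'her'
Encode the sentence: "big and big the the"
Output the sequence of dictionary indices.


Look up each word in the dictionary:
  'big' -> 3
  'and' -> 5
  'big' -> 3
  'the' -> 2
  'the' -> 2

Encoded: [3, 5, 3, 2, 2]


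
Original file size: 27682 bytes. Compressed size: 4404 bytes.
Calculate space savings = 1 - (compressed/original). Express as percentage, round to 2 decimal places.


ratio = compressed/original = 4404/27682 = 0.159093
savings = 1 - ratio = 1 - 0.159093 = 0.840907
as a percentage: 0.840907 * 100 = 84.09%

Space savings = 1 - 4404/27682 = 84.09%


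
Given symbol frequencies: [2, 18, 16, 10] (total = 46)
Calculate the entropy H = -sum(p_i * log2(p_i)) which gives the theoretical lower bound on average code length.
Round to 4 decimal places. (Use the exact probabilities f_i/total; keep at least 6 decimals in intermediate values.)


Per-symbol terms -p_i * log2(p_i) with p_i = f_i/46:
  p = 2/46 = 0.043478: log2(p) = -4.523562, -p*log2(p) = 0.196677
  p = 18/46 = 0.391304: log2(p) = -1.353637, -p*log2(p) = 0.529684
  p = 16/46 = 0.347826: log2(p) = -1.523562, -p*log2(p) = 0.529935
  p = 10/46 = 0.217391: log2(p) = -2.201634, -p*log2(p) = 0.478616
H = 0.196677 + 0.529684 + 0.529935 + 0.478616 = 1.734912

H = 1.7349 bits/symbol


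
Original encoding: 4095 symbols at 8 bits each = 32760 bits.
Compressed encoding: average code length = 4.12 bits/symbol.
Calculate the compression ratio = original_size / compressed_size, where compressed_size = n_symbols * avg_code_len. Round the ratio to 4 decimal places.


original_size = n_symbols * orig_bits = 4095 * 8 = 32760 bits
compressed_size = n_symbols * avg_code_len = 4095 * 4.12 = 16871.4 bits
ratio = original_size / compressed_size = 32760 / 16871.4 = 1.9417

Compression ratio = 1.9417


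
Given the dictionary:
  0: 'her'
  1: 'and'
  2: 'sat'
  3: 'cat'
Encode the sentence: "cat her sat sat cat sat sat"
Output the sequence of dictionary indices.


Look up each word in the dictionary:
  'cat' -> 3
  'her' -> 0
  'sat' -> 2
  'sat' -> 2
  'cat' -> 3
  'sat' -> 2
  'sat' -> 2

Encoded: [3, 0, 2, 2, 3, 2, 2]


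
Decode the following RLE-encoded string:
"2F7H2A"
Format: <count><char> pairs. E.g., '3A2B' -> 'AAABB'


Expanding each <count><char> pair:
  2F -> 'FF'
  7H -> 'HHHHHHH'
  2A -> 'AA'

Decoded = FFHHHHHHHAA


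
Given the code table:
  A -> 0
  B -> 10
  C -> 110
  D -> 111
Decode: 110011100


Decoding:
110 -> C
0 -> A
111 -> D
0 -> A
0 -> A


Result: CADAA


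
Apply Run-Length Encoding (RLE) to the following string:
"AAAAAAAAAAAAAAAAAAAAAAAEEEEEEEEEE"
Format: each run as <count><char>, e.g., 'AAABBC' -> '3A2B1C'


Scanning runs left to right:
  i=0: run of 'A' x 23 -> '23A'
  i=23: run of 'E' x 10 -> '10E'

RLE = 23A10E


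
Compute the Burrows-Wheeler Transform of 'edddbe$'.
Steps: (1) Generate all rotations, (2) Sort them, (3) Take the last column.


Rotations (sorted):
  0: $edddbe -> last char: e
  1: be$eddd -> last char: d
  2: dbe$edd -> last char: d
  3: ddbe$ed -> last char: d
  4: dddbe$e -> last char: e
  5: e$edddb -> last char: b
  6: edddbe$ -> last char: $


BWT = edddeb$


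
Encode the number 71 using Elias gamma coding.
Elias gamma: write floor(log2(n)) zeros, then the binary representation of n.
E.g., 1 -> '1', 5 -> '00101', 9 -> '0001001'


num_bits = floor(log2(71)) + 1 = 7
leading_zeros = num_bits - 1 = 6
binary(71) = 1000111

Elias gamma(71) = '000000' + '1000111' = 0000001000111 (13 bits)


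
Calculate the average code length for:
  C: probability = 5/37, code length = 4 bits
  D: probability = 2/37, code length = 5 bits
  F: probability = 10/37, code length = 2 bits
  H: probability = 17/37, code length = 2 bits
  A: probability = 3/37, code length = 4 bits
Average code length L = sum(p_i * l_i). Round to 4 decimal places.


Weighted contributions p_i * l_i:
  C: (5/37) * 4 = 20/37
  D: (2/37) * 5 = 10/37
  F: (10/37) * 2 = 20/37
  H: (17/37) * 2 = 34/37
  A: (3/37) * 4 = 12/37
Sum = (20 + 10 + 20 + 34 + 12)/37 = 96/37

L = 96/37 = 2.5946 bits/symbol


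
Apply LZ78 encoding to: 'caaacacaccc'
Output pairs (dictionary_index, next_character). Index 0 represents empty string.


LZ78 encoding steps:
Dictionary: {0: ''}
Step 1: w='' (idx 0), next='c' -> output (0, 'c'), add 'c' as idx 1
Step 2: w='' (idx 0), next='a' -> output (0, 'a'), add 'a' as idx 2
Step 3: w='a' (idx 2), next='a' -> output (2, 'a'), add 'aa' as idx 3
Step 4: w='c' (idx 1), next='a' -> output (1, 'a'), add 'ca' as idx 4
Step 5: w='ca' (idx 4), next='c' -> output (4, 'c'), add 'cac' as idx 5
Step 6: w='c' (idx 1), next='c' -> output (1, 'c'), add 'cc' as idx 6


Encoded: [(0, 'c'), (0, 'a'), (2, 'a'), (1, 'a'), (4, 'c'), (1, 'c')]


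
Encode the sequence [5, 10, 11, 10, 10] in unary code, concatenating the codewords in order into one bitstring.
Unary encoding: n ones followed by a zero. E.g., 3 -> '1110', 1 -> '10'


Encode each number as n ones followed by a terminating 0:
  5 -> 111110 (6 bits)
  10 -> 11111111110 (11 bits)
  11 -> 111111111110 (12 bits)
  10 -> 11111111110 (11 bits)
  10 -> 11111111110 (11 bits)
Total length = 6 + 11 + 12 + 11 + 11 = 51 bits.

Unary([5, 10, 11, 10, 10]) = 111110111111111101111111111101111111111011111111110 (51 bits)


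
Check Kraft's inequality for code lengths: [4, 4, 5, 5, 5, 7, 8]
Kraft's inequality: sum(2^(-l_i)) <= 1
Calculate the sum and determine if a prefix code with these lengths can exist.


Sum = 2^(-4) + 2^(-4) + 2^(-5) + 2^(-5) + 2^(-5) + 2^(-7) + 2^(-8)
    = 0.0625 + 0.0625 + 0.03125 + 0.03125 + 0.03125 + 0.0078125 + 0.00390625
    = 59/256 = 0.23046875
Since 0.23046875 <= 1, Kraft's inequality IS satisfied.
A prefix code with these lengths CAN exist.

Kraft sum = 0.23046875. Satisfied.


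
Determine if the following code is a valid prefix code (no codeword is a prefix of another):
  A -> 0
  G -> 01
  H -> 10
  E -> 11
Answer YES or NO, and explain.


Checking each pair (does one codeword prefix another?):
  A='0' vs G='01': prefix -- VIOLATION

NO -- this is NOT a valid prefix code. A (0) is a prefix of G (01).


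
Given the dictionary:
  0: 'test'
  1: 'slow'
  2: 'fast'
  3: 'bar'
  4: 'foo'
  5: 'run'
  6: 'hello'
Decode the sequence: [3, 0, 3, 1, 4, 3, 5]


Look up each index in the dictionary:
  3 -> 'bar'
  0 -> 'test'
  3 -> 'bar'
  1 -> 'slow'
  4 -> 'foo'
  3 -> 'bar'
  5 -> 'run'

Decoded: "bar test bar slow foo bar run"


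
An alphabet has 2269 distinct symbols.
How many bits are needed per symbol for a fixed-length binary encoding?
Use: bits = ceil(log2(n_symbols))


log2(2269) = 11.1478
Bracket: 2^11 = 2048 < 2269 <= 2^12 = 4096
So ceil(log2(2269)) = 12

bits = ceil(log2(2269)) = ceil(11.1478) = 12 bits


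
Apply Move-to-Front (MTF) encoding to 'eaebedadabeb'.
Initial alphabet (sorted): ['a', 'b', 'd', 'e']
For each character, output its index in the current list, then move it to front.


MTF encoding:
'e': index 3 in ['a', 'b', 'd', 'e'] -> ['e', 'a', 'b', 'd']
'a': index 1 in ['e', 'a', 'b', 'd'] -> ['a', 'e', 'b', 'd']
'e': index 1 in ['a', 'e', 'b', 'd'] -> ['e', 'a', 'b', 'd']
'b': index 2 in ['e', 'a', 'b', 'd'] -> ['b', 'e', 'a', 'd']
'e': index 1 in ['b', 'e', 'a', 'd'] -> ['e', 'b', 'a', 'd']
'd': index 3 in ['e', 'b', 'a', 'd'] -> ['d', 'e', 'b', 'a']
'a': index 3 in ['d', 'e', 'b', 'a'] -> ['a', 'd', 'e', 'b']
'd': index 1 in ['a', 'd', 'e', 'b'] -> ['d', 'a', 'e', 'b']
'a': index 1 in ['d', 'a', 'e', 'b'] -> ['a', 'd', 'e', 'b']
'b': index 3 in ['a', 'd', 'e', 'b'] -> ['b', 'a', 'd', 'e']
'e': index 3 in ['b', 'a', 'd', 'e'] -> ['e', 'b', 'a', 'd']
'b': index 1 in ['e', 'b', 'a', 'd'] -> ['b', 'e', 'a', 'd']


Output: [3, 1, 1, 2, 1, 3, 3, 1, 1, 3, 3, 1]


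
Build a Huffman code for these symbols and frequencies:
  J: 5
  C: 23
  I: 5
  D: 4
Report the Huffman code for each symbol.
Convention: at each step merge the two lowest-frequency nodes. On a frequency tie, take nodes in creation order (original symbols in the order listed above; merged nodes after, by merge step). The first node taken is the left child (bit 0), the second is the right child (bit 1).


Huffman tree construction:
Step 1: Merge D(4) + J(5) = 9
Step 2: Merge I(5) + (D+J)(9) = 14
Step 3: Merge (I+(D+J))(14) + C(23) = 37
Read each symbol's code off the tree from the root (left child = 0, right child = 1).

Codes:
  J: 011 (length 3)
  C: 1 (length 1)
  I: 00 (length 2)
  D: 010 (length 3)
Average code length: 60/37 = 1.6216 bits/symbol


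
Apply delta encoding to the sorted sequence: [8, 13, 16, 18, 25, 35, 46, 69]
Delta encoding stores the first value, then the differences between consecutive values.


First value: 8
Deltas:
  13 - 8 = 5
  16 - 13 = 3
  18 - 16 = 2
  25 - 18 = 7
  35 - 25 = 10
  46 - 35 = 11
  69 - 46 = 23


Delta encoded: [8, 5, 3, 2, 7, 10, 11, 23]


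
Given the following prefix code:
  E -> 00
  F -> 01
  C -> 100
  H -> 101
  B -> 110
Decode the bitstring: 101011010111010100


Decoding step by step:
Bits 101 -> H
Bits 01 -> F
Bits 101 -> H
Bits 01 -> F
Bits 110 -> B
Bits 101 -> H
Bits 00 -> E


Decoded message: HFHFBHE


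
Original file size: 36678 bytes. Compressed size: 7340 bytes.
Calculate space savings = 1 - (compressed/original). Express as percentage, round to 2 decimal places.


ratio = compressed/original = 7340/36678 = 0.20012
savings = 1 - ratio = 1 - 0.20012 = 0.79988
as a percentage: 0.79988 * 100 = 79.99%

Space savings = 1 - 7340/36678 = 79.99%


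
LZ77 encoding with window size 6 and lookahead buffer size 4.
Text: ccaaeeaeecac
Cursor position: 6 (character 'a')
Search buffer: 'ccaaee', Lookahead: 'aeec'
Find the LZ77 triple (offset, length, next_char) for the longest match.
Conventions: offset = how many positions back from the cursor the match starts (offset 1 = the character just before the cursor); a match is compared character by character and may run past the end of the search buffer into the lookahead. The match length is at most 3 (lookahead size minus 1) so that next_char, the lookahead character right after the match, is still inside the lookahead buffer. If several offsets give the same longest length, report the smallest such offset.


Try each offset into the search buffer:
  offset=1 (pos 5, char 'e'): match length 0
  offset=2 (pos 4, char 'e'): match length 0
  offset=3 (pos 3, char 'a'): match length 3
  offset=4 (pos 2, char 'a'): match length 1
  offset=5 (pos 1, char 'c'): match length 0
  offset=6 (pos 0, char 'c'): match length 0
Longest match has length 3 at offset 3.
next_char = character at position 6 + 3 = 9 -> 'c'

Best match: offset=3, length=3 (matching 'aee' starting at position 3)
LZ77 triple: (3, 3, 'c')


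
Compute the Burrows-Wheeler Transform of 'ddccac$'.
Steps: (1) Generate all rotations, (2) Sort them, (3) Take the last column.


Rotations (sorted):
  0: $ddccac -> last char: c
  1: ac$ddcc -> last char: c
  2: c$ddcca -> last char: a
  3: cac$ddc -> last char: c
  4: ccac$dd -> last char: d
  5: dccac$d -> last char: d
  6: ddccac$ -> last char: $


BWT = ccacdd$


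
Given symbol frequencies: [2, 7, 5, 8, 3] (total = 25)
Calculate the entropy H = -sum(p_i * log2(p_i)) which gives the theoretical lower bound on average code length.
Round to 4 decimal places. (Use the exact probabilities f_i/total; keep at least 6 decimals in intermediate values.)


Per-symbol terms -p_i * log2(p_i) with p_i = f_i/25:
  p = 2/25 = 0.080000: log2(p) = -3.643856, -p*log2(p) = 0.291508
  p = 7/25 = 0.280000: log2(p) = -1.836501, -p*log2(p) = 0.514220
  p = 5/25 = 0.200000: log2(p) = -2.321928, -p*log2(p) = 0.464386
  p = 8/25 = 0.320000: log2(p) = -1.643856, -p*log2(p) = 0.526034
  p = 3/25 = 0.120000: log2(p) = -3.058894, -p*log2(p) = 0.367067
H = 0.291508 + 0.514220 + 0.464386 + 0.526034 + 0.367067 = 2.163215

H = 2.1632 bits/symbol


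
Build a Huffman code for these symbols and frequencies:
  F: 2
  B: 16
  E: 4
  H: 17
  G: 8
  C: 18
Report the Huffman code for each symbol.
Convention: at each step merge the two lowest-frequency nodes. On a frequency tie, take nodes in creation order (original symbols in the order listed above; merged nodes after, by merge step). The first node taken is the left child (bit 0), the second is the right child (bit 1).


Huffman tree construction:
Step 1: Merge F(2) + E(4) = 6
Step 2: Merge (F+E)(6) + G(8) = 14
Step 3: Merge ((F+E)+G)(14) + B(16) = 30
Step 4: Merge H(17) + C(18) = 35
Step 5: Merge (((F+E)+G)+B)(30) + (H+C)(35) = 65
Read each symbol's code off the tree from the root (left child = 0, right child = 1).

Codes:
  F: 0000 (length 4)
  B: 01 (length 2)
  E: 0001 (length 4)
  H: 10 (length 2)
  G: 001 (length 3)
  C: 11 (length 2)
Average code length: 150/65 = 2.3077 bits/symbol


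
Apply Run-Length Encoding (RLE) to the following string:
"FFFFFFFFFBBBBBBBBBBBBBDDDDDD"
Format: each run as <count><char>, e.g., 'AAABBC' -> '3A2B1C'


Scanning runs left to right:
  i=0: run of 'F' x 9 -> '9F'
  i=9: run of 'B' x 13 -> '13B'
  i=22: run of 'D' x 6 -> '6D'

RLE = 9F13B6D


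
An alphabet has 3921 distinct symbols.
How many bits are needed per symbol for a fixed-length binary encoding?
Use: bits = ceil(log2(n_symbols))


log2(3921) = 11.937
Bracket: 2^11 = 2048 < 3921 <= 2^12 = 4096
So ceil(log2(3921)) = 12

bits = ceil(log2(3921)) = ceil(11.937) = 12 bits


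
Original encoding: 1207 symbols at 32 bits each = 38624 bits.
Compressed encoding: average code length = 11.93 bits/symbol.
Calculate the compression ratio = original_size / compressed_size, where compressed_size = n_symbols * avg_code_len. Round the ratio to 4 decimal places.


original_size = n_symbols * orig_bits = 1207 * 32 = 38624 bits
compressed_size = n_symbols * avg_code_len = 1207 * 11.93 = 14399.51 bits
ratio = original_size / compressed_size = 38624 / 14399.51 = 2.6823

Compression ratio = 2.6823


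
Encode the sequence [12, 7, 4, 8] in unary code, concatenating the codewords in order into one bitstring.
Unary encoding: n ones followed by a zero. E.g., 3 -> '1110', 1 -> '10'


Encode each number as n ones followed by a terminating 0:
  12 -> 1111111111110 (13 bits)
  7 -> 11111110 (8 bits)
  4 -> 11110 (5 bits)
  8 -> 111111110 (9 bits)
Total length = 13 + 8 + 5 + 9 = 35 bits.

Unary([12, 7, 4, 8]) = 11111111111101111111011110111111110 (35 bits)


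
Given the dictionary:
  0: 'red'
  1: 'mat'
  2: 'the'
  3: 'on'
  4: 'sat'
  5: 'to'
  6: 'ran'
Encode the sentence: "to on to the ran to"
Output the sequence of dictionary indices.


Look up each word in the dictionary:
  'to' -> 5
  'on' -> 3
  'to' -> 5
  'the' -> 2
  'ran' -> 6
  'to' -> 5

Encoded: [5, 3, 5, 2, 6, 5]


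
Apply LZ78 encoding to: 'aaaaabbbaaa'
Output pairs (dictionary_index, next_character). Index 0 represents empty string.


LZ78 encoding steps:
Dictionary: {0: ''}
Step 1: w='' (idx 0), next='a' -> output (0, 'a'), add 'a' as idx 1
Step 2: w='a' (idx 1), next='a' -> output (1, 'a'), add 'aa' as idx 2
Step 3: w='aa' (idx 2), next='b' -> output (2, 'b'), add 'aab' as idx 3
Step 4: w='' (idx 0), next='b' -> output (0, 'b'), add 'b' as idx 4
Step 5: w='b' (idx 4), next='a' -> output (4, 'a'), add 'ba' as idx 5
Step 6: w='aa' (idx 2), end of input -> output (2, '')


Encoded: [(0, 'a'), (1, 'a'), (2, 'b'), (0, 'b'), (4, 'a'), (2, '')]


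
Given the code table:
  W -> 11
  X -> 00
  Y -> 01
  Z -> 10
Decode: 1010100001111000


Decoding:
10 -> Z
10 -> Z
10 -> Z
00 -> X
01 -> Y
11 -> W
10 -> Z
00 -> X


Result: ZZZXYWZX


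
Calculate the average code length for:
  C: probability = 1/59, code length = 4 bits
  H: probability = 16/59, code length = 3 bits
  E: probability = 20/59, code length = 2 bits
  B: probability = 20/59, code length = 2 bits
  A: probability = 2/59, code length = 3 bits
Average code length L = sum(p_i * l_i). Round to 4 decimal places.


Weighted contributions p_i * l_i:
  C: (1/59) * 4 = 4/59
  H: (16/59) * 3 = 48/59
  E: (20/59) * 2 = 40/59
  B: (20/59) * 2 = 40/59
  A: (2/59) * 3 = 6/59
Sum = (4 + 48 + 40 + 40 + 6)/59 = 138/59

L = 138/59 = 2.3390 bits/symbol


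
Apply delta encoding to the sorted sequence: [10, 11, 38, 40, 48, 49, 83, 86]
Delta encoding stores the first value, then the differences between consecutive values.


First value: 10
Deltas:
  11 - 10 = 1
  38 - 11 = 27
  40 - 38 = 2
  48 - 40 = 8
  49 - 48 = 1
  83 - 49 = 34
  86 - 83 = 3


Delta encoded: [10, 1, 27, 2, 8, 1, 34, 3]


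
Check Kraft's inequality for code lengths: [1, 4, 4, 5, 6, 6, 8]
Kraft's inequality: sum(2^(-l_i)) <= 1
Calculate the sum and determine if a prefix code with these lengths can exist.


Sum = 2^(-1) + 2^(-4) + 2^(-4) + 2^(-5) + 2^(-6) + 2^(-6) + 2^(-8)
    = 0.5 + 0.0625 + 0.0625 + 0.03125 + 0.015625 + 0.015625 + 0.00390625
    = 177/256 = 0.69140625
Since 0.69140625 <= 1, Kraft's inequality IS satisfied.
A prefix code with these lengths CAN exist.

Kraft sum = 0.69140625. Satisfied.


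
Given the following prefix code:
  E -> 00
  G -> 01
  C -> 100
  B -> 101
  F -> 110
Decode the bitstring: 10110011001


Decoding step by step:
Bits 101 -> B
Bits 100 -> C
Bits 110 -> F
Bits 01 -> G


Decoded message: BCFG


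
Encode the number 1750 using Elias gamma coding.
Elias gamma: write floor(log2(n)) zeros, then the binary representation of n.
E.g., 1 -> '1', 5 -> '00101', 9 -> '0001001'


num_bits = floor(log2(1750)) + 1 = 11
leading_zeros = num_bits - 1 = 10
binary(1750) = 11011010110

Elias gamma(1750) = '0000000000' + '11011010110' = 000000000011011010110 (21 bits)


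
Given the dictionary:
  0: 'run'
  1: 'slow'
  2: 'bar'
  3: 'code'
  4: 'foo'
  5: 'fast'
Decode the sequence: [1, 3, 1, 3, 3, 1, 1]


Look up each index in the dictionary:
  1 -> 'slow'
  3 -> 'code'
  1 -> 'slow'
  3 -> 'code'
  3 -> 'code'
  1 -> 'slow'
  1 -> 'slow'

Decoded: "slow code slow code code slow slow"


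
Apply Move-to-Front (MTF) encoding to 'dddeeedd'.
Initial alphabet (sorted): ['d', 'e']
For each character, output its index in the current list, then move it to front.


MTF encoding:
'd': index 0 in ['d', 'e'] -> ['d', 'e']
'd': index 0 in ['d', 'e'] -> ['d', 'e']
'd': index 0 in ['d', 'e'] -> ['d', 'e']
'e': index 1 in ['d', 'e'] -> ['e', 'd']
'e': index 0 in ['e', 'd'] -> ['e', 'd']
'e': index 0 in ['e', 'd'] -> ['e', 'd']
'd': index 1 in ['e', 'd'] -> ['d', 'e']
'd': index 0 in ['d', 'e'] -> ['d', 'e']


Output: [0, 0, 0, 1, 0, 0, 1, 0]


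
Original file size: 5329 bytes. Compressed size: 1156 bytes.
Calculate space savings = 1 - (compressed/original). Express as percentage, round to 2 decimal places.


ratio = compressed/original = 1156/5329 = 0.216926
savings = 1 - ratio = 1 - 0.216926 = 0.783074
as a percentage: 0.783074 * 100 = 78.31%

Space savings = 1 - 1156/5329 = 78.31%


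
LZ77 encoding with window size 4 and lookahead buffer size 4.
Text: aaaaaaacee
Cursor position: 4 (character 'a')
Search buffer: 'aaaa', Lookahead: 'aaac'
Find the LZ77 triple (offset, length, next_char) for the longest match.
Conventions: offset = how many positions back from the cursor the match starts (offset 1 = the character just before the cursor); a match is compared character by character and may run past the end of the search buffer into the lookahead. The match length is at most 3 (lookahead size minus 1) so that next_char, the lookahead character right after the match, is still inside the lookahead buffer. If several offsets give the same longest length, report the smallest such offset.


Try each offset into the search buffer:
  offset=1 (pos 3, char 'a'): match length 3
  offset=2 (pos 2, char 'a'): match length 3
  offset=3 (pos 1, char 'a'): match length 3
  offset=4 (pos 0, char 'a'): match length 3
Longest match has length 3, found at offsets 1, 2, 3, 4; take the smallest, offset 1.
next_char = character at position 4 + 3 = 7 -> 'c'

Best match: offset=1, length=3 (matching 'aaa' starting at position 3)
LZ77 triple: (1, 3, 'c')


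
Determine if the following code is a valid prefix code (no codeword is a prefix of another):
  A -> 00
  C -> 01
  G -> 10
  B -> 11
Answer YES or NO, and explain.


Checking each pair (does one codeword prefix another?):
  A='00' vs C='01': no prefix
  A='00' vs G='10': no prefix
  A='00' vs B='11': no prefix
  C='01' vs A='00': no prefix
  C='01' vs G='10': no prefix
  C='01' vs B='11': no prefix
  G='10' vs A='00': no prefix
  G='10' vs C='01': no prefix
  G='10' vs B='11': no prefix
  B='11' vs A='00': no prefix
  B='11' vs C='01': no prefix
  B='11' vs G='10': no prefix
No violation found over all pairs.

YES -- this is a valid prefix code. No codeword is a prefix of any other codeword.


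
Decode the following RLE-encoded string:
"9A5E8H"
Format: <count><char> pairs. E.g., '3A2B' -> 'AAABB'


Expanding each <count><char> pair:
  9A -> 'AAAAAAAAA'
  5E -> 'EEEEE'
  8H -> 'HHHHHHHH'

Decoded = AAAAAAAAAEEEEEHHHHHHHH
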